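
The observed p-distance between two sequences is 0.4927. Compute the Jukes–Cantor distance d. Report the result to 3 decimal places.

0.802

d = −(3/4) ln(1 − 4p/3) = −0.75 ln(1 − 0.656933) = −0.75 ln(0.343067)
  = −0.75 × (-1.069830) = 0.802373 substitutions/site.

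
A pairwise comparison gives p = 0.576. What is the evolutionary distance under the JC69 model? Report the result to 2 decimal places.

d = −(3/4) ln(1 − 4p/3) = −0.75 ln(1 − 0.768) = −0.75 ln(0.232)
  = −0.75 × (-1.461018) = 1.095764 substitutions/site.

1.10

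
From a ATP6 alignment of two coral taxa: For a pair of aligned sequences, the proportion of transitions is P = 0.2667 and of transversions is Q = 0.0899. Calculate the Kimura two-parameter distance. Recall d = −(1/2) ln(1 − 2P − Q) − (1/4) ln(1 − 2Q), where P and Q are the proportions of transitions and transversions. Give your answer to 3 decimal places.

Under the Kimura two-parameter model, d = −½ ln(1 − 2P − Q) − ¼ ln(1 − 2Q).
1 − 2P − Q = 0.3767, giving −½ ln(0.3767) = 0.488153.
1 − 2Q = 0.8202, giving −¼ ln(0.8202) = 0.049552.
d = 0.488153 + 0.049552 = 0.537705.

0.538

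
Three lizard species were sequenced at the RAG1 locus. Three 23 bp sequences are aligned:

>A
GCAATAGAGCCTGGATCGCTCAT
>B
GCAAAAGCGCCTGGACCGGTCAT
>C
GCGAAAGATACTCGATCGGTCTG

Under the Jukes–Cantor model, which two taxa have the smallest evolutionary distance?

A–B: 4/23 differ, p = 0.174, d = 0.198.
A–C: 8/23 differ, p = 0.348, d = 0.467.
B–C: 8/23 differ, p = 0.348, d = 0.467.
The smallest distance is between A and B.

A and B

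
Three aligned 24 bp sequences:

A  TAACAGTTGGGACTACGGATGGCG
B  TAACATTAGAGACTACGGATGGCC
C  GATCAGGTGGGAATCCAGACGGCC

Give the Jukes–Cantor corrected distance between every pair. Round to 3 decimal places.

d(A,B) = 0.188, d(A,C) = 0.441, d(B,C) = 0.608

A–B: 4/24 sites differ → p ≈ 0.166667, d = −0.75 ln(1 − 0.222223) = 0.188487 ≈ 0.188.
A–C: 8/24 sites differ → p ≈ 0.333333, d = −0.75 ln(1 − 0.444444) = 0.440839 ≈ 0.441.
B–C: 10/24 sites differ → p ≈ 0.416667, d = −0.75 ln(1 − 0.555556) = 0.608198 ≈ 0.608.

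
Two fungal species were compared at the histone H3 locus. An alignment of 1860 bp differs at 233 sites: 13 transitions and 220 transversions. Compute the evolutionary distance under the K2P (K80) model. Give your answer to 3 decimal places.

0.138

P = 13/1860 ≈ 0.006989 and Q = 220/1860 ≈ 0.11828.
Under the Kimura two-parameter model, d = −½ ln(1 − 2P − Q) − ¼ ln(1 − 2Q).
1 − 2P − Q = 0.867742, giving −½ ln(0.867742) = 0.070930.
1 − 2Q = 0.76344, giving −¼ ln(0.76344) = 0.067480.
d = 0.070930 + 0.067480 = 0.138410.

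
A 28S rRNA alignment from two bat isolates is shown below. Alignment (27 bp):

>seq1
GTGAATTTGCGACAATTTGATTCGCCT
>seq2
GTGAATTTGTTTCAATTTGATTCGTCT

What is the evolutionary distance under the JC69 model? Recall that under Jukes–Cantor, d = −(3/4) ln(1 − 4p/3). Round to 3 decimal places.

0.165

The sequences differ at 4 of 27 sites (10, 11, 12, 25), so p = 4/27 ≈ 0.148148.
d = −(3/4) ln(1 − 4p/3) = −0.75 ln(1 − 0.197531) = −0.75 ln(0.802469)
  = −0.75 × (-0.220062) = 0.165047 substitutions/site.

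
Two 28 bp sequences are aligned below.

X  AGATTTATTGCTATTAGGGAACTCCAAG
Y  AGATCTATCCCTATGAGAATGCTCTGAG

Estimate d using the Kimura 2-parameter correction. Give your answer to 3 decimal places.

0.527

Of 28 sites, 7 differences are transitions and 3 are transversions, so P = 7/28 = 0.25 and Q = 3/28 ≈ 0.107143.
Under the Kimura two-parameter model, d = −½ ln(1 − 2P − Q) − ¼ ln(1 − 2Q).
1 − 2P − Q = 0.392857, giving −½ ln(0.392857) = 0.467155.
1 − 2Q = 0.785714, giving −¼ ln(0.785714) = 0.060291.
d = 0.467155 + 0.060291 = 0.527446.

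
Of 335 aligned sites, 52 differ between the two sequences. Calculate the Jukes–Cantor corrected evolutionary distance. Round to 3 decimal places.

p = 52/335 ≈ 0.155224.
d = −(3/4) ln(1 − 4p/3) = −0.75 ln(1 − 0.206965) = −0.75 ln(0.793035)
  = −0.75 × (-0.231888) = 0.173916 substitutions/site.

0.174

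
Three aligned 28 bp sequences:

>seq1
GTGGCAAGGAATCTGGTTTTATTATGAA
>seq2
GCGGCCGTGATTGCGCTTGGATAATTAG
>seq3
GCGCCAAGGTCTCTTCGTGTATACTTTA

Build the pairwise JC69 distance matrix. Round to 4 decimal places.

d(seq1,seq2) = 0.7238, d(seq1,seq3) = 0.6355, d(seq2,seq3) = 0.8240

seq1–seq2: 13/28 sites differ → p ≈ 0.464286, d = −0.75 ln(1 − 0.619048) = 0.723811 ≈ 0.7238.
seq1–seq3: 12/28 sites differ → p ≈ 0.428571, d = −0.75 ln(1 − 0.571428) = 0.635472 ≈ 0.6355.
seq2–seq3: 14/28 sites differ → p = 0.5, d = −0.75 ln(1 − 0.666667) = 0.823960 ≈ 0.8240.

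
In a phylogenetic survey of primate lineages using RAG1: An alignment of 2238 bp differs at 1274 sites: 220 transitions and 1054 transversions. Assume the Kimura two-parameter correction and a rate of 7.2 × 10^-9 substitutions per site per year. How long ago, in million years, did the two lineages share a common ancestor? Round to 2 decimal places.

P = 220/2238 ≈ 0.098302 and Q = 1054/2238 ≈ 0.470956.
Under the Kimura two-parameter model, d = −½ ln(1 − 2P − Q) − ¼ ln(1 − 2Q).
1 − 2P − Q = 0.33244, giving −½ ln(0.33244) = 0.550648.
1 − 2Q = 0.058088, giving −¼ ln(0.058088) = 0.711449.
d = 0.550648 + 0.711449 = 1.262097.
Under a molecular clock d = 2μt, so t = d/(2μ) = 1.262097 / (2 × 7.2 × 10^-9) = 87.65 million years.

87.65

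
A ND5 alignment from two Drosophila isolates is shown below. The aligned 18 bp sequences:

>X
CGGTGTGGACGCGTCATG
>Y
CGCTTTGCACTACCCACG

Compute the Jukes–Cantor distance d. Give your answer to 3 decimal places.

0.673

The sequences differ at 8 of 18 sites (3, 5, 8, 11, 12, 13, 14, 17), so p = 8/18 ≈ 0.444444.
d = −(3/4) ln(1 − 4p/3) = −0.75 ln(1 − 0.592592) = −0.75 ln(0.407408)
  = −0.75 × (-0.897940) = 0.673455 substitutions/site.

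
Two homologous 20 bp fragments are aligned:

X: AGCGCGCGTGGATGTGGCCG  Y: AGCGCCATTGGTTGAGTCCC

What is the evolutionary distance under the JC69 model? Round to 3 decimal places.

The sequences differ at 7 of 20 sites (6, 7, 8, 12, 15, 17, 20), so p = 7/20 = 0.35.
d = −(3/4) ln(1 − 4p/3) = −0.75 ln(1 − 0.466667) = −0.75 ln(0.533333)
  = −0.75 × (-0.628609) = 0.471457 substitutions/site.

0.471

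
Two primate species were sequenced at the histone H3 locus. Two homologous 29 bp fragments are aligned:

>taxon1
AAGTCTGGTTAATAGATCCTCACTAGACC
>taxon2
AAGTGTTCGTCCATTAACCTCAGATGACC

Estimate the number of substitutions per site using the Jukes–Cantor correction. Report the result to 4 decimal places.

0.6829

The sequences differ at 13 of 29 sites, so p = 13/29 ≈ 0.448276.
d = −(3/4) ln(1 − 4p/3) = −0.75 ln(1 − 0.597701) = −0.75 ln(0.402299)
  = −0.75 × (-0.910560) = 0.682920 substitutions/site.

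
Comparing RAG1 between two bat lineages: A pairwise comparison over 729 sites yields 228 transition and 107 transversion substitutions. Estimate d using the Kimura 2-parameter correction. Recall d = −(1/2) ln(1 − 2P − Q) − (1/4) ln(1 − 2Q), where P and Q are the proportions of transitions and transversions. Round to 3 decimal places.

P = 228/729 ≈ 0.312757 and Q = 107/729 ≈ 0.146776.
Under the Kimura two-parameter model, d = −½ ln(1 − 2P − Q) − ¼ ln(1 − 2Q).
1 − 2P − Q = 0.22771, giving −½ ln(0.22771) = 0.739841.
1 − 2Q = 0.706448, giving −¼ ln(0.706448) = 0.086876.
d = 0.739841 + 0.086876 = 0.826717.

0.827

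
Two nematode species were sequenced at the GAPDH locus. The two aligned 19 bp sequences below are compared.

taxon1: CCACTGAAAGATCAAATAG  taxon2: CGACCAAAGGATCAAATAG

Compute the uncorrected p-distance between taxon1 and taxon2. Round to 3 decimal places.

0.211

The sequences differ at 4 of 19 positions (sites 2, 5, 6, 9).
p = 4/19 = 0.210526… ≈ 0.211 (to 3 d.p.).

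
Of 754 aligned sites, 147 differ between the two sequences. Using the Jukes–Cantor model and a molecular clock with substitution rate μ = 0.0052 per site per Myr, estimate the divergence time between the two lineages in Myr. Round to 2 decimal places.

p = 147/754 ≈ 0.19496.
d = −(3/4) ln(1 − 4p/3) = −0.75 ln(1 − 0.259947) = −0.75 ln(0.740053)
  = −0.75 × (-0.301033) = 0.225775 substitutions/site.
Under a molecular clock d = 2μt, so t = d/(2μ) = 0.225775 / (2 × 0.0052) = 21.71 Myr.

21.71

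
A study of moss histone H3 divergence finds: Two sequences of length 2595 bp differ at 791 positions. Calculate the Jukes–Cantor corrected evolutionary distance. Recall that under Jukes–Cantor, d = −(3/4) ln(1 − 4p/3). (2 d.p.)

p = 791/2595 ≈ 0.304817.
d = −(3/4) ln(1 − 4p/3) = −0.75 ln(1 − 0.406423) = −0.75 ln(0.593577)
  = −0.75 × (-0.521588) = 0.391191 substitutions/site.

0.39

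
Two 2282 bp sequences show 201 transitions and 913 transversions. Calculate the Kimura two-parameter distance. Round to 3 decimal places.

0.832

P = 201/2282 ≈ 0.088081 and Q = 913/2282 ≈ 0.400088.
Under the Kimura two-parameter model, d = −½ ln(1 − 2P − Q) − ¼ ln(1 − 2Q).
1 − 2P − Q = 0.42375, giving −½ ln(0.42375) = 0.429306.
1 − 2Q = 0.199824, giving −¼ ln(0.199824) = 0.402580.
d = 0.429306 + 0.402580 = 0.831886.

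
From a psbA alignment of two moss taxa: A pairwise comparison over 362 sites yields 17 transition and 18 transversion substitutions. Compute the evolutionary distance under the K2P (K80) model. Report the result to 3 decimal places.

0.104

P = 17/362 ≈ 0.046961 and Q = 18/362 ≈ 0.049724.
Under the Kimura two-parameter model, d = −½ ln(1 − 2P − Q) − ¼ ln(1 − 2Q).
1 − 2P − Q = 0.856354, giving −½ ln(0.856354) = 0.077536.
1 − 2Q = 0.900552, giving −¼ ln(0.900552) = 0.026187.
d = 0.077536 + 0.026187 = 0.103723.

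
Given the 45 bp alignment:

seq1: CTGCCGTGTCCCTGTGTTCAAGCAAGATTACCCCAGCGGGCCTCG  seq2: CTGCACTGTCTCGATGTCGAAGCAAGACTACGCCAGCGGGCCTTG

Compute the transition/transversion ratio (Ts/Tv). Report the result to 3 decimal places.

1.000

Transitions are A↔G and C↔T; transversions are all other mismatches.
Transitions: 5. Transversions: 5.
R = 5/5 = 1.000.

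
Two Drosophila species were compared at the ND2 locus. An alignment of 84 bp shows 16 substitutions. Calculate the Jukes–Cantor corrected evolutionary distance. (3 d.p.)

0.220

p = 16/84 ≈ 0.190476.
d = −(3/4) ln(1 − 4p/3) = −0.75 ln(1 − 0.253968) = −0.75 ln(0.746032)
  = −0.75 × (-0.292987) = 0.219740 substitutions/site.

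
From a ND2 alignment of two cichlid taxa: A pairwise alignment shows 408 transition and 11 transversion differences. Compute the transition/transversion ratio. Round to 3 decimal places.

R = 408/11 = 37.090909… ≈ 37.091 (to 3 d.p.).

37.091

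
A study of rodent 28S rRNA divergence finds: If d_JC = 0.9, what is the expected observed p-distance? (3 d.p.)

0.524

p = (3/4)(1 − e^(−4d/3)) = 0.75 × (1 − e^(-1.2)) = 0.75 × (1 − 0.301194) = 0.524105.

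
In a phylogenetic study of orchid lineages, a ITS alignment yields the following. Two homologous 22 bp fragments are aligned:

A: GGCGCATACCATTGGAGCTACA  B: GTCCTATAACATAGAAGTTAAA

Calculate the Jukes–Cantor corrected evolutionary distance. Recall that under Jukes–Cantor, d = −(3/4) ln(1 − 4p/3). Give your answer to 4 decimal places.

0.4975

The sequences differ at 8 of 22 sites (2, 4, 5, 9, 13, 15, 18, 21), so p = 8/22 ≈ 0.363636.
d = −(3/4) ln(1 − 4p/3) = −0.75 ln(1 − 0.484848) = −0.75 ln(0.515152)
  = −0.75 × (-0.663293) = 0.497470 substitutions/site.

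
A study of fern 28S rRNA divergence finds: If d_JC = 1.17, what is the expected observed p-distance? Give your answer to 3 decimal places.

p = (3/4)(1 − e^(−4d/3)) = 0.75 × (1 − e^(-1.56)) = 0.75 × (1 − 0.210136) = 0.592398.

0.592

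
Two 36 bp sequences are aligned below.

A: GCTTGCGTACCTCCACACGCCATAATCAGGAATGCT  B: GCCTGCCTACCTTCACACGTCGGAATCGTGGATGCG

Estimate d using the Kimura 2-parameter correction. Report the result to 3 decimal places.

Of 36 sites, 6 differences are transitions and 4 are transversions, so P = 6/36 ≈ 0.166667 and Q = 4/36 ≈ 0.111111.
Under the Kimura two-parameter model, d = −½ ln(1 − 2P − Q) − ¼ ln(1 − 2Q).
1 − 2P − Q = 0.555555, giving −½ ln(0.555555) = 0.293894.
1 − 2Q = 0.777778, giving −¼ ln(0.777778) = 0.062829.
d = 0.293894 + 0.062829 = 0.356723.

0.357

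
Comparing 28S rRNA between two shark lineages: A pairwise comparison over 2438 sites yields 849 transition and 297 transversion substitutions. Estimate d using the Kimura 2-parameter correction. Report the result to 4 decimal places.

0.9225

P = 849/2438 ≈ 0.348236 and Q = 297/2438 ≈ 0.121821.
Under the Kimura two-parameter model, d = −½ ln(1 − 2P − Q) − ¼ ln(1 − 2Q).
1 − 2P − Q = 0.181707, giving −½ ln(0.181707) = 0.852680.
1 − 2Q = 0.756358, giving −¼ ln(0.756358) = 0.069810.
d = 0.852680 + 0.069810 = 0.922490.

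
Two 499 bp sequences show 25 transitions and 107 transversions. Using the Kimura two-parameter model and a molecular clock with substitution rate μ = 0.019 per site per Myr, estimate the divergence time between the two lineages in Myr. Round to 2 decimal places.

8.66

P = 25/499 ≈ 0.0501 and Q = 107/499 ≈ 0.214429.
Under the Kimura two-parameter model, d = −½ ln(1 − 2P − Q) − ¼ ln(1 − 2Q).
1 − 2P − Q = 0.685371, giving −½ ln(0.685371) = 0.188897.
1 − 2Q = 0.571142, giving −¼ ln(0.571142) = 0.140029.
d = 0.188897 + 0.140029 = 0.328926.
Under a molecular clock d = 2μt, so t = d/(2μ) = 0.328926 / (2 × 0.019) = 8.66 Myr.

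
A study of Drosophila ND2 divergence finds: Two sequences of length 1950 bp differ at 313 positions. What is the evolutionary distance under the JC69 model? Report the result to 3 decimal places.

p = 313/1950 ≈ 0.160513.
d = −(3/4) ln(1 − 4p/3) = −0.75 ln(1 − 0.214017) = −0.75 ln(0.785983)
  = −0.75 × (-0.240820) = 0.180615 substitutions/site.

0.181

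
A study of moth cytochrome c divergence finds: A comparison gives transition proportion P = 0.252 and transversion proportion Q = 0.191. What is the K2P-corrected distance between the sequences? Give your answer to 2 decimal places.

Under the Kimura two-parameter model, d = −½ ln(1 − 2P − Q) − ¼ ln(1 − 2Q).
1 − 2P − Q = 0.305, giving −½ ln(0.305) = 0.593722.
1 − 2Q = 0.618, giving −¼ ln(0.618) = 0.120317.
d = 0.593722 + 0.120317 = 0.714039.

0.71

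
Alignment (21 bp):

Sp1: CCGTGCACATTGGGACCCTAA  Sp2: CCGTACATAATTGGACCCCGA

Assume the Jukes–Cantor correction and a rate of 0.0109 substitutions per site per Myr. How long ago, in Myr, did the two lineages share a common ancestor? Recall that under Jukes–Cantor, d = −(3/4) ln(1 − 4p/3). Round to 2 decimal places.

The sequences differ at 6 of 21 sites (5, 8, 10, 12, 19, 20), so p = 6/21 ≈ 0.285714.
d = −(3/4) ln(1 − 4p/3) = −0.75 ln(1 − 0.380952) = −0.75 ln(0.619048)
  = −0.75 × (-0.479572) = 0.359679 substitutions/site.
Under a molecular clock d = 2μt, so t = d/(2μ) = 0.359679 / (2 × 0.0109) = 16.50 Myr.

16.50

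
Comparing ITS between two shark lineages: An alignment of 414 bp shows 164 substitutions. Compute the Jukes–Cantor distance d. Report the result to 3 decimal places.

0.563

p = 164/414 ≈ 0.396135.
d = −(3/4) ln(1 − 4p/3) = −0.75 ln(1 − 0.52818) = −0.75 ln(0.47182)
  = −0.75 × (-0.751158) = 0.563369 substitutions/site.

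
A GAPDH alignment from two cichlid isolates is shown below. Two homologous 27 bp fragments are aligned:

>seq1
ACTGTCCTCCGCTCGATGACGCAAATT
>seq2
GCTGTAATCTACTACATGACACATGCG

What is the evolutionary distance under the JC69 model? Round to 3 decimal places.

0.673

The sequences differ at 12 of 27 sites, so p = 12/27 ≈ 0.444444.
d = −(3/4) ln(1 − 4p/3) = −0.75 ln(1 − 0.592592) = −0.75 ln(0.407408)
  = −0.75 × (-0.897940) = 0.673455 substitutions/site.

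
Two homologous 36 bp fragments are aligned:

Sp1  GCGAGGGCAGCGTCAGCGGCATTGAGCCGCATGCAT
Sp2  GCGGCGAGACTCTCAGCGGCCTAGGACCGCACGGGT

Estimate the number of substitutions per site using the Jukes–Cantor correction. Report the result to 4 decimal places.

The sequences differ at 14 of 36 sites, so p = 14/36 ≈ 0.388889.
d = −(3/4) ln(1 − 4p/3) = −0.75 ln(1 − 0.518519) = −0.75 ln(0.481481)
  = −0.75 × (-0.730889) = 0.548167 substitutions/site.

0.5482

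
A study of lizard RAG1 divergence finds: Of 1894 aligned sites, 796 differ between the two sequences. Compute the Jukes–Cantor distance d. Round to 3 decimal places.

0.616

p = 796/1894 ≈ 0.420275.
d = −(3/4) ln(1 − 4p/3) = −0.75 ln(1 − 0.560367) = −0.75 ln(0.439633)
  = −0.75 × (-0.821815) = 0.616361 substitutions/site.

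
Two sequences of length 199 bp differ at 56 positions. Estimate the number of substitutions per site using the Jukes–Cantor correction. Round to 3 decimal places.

0.353

p = 56/199 ≈ 0.281407.
d = −(3/4) ln(1 − 4p/3) = −0.75 ln(1 − 0.375209) = −0.75 ln(0.624791)
  = −0.75 × (-0.470338) = 0.352754 substitutions/site.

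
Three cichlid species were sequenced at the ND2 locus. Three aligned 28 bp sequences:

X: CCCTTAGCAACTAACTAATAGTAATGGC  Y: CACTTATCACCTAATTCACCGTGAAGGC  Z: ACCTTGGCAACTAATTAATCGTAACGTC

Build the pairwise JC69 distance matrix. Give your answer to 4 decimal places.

X–Y: 9/28 sites differ → p ≈ 0.321429, d = −0.75 ln(1 − 0.428572) = 0.419713 ≈ 0.4197.
X–Z: 6/28 sites differ → p ≈ 0.214286, d = −0.75 ln(1 − 0.285715) = 0.252355 ≈ 0.2524.
Y–Z: 10/28 sites differ → p ≈ 0.357143, d = −0.75 ln(1 − 0.476191) = 0.484971 ≈ 0.4850.

d(X,Y) = 0.4197, d(X,Z) = 0.2524, d(Y,Z) = 0.4850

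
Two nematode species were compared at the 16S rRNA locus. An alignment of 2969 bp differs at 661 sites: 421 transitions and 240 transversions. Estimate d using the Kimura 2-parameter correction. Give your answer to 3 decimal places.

P = 421/2969 ≈ 0.141799 and Q = 240/2969 ≈ 0.080835.
Under the Kimura two-parameter model, d = −½ ln(1 − 2P − Q) − ¼ ln(1 − 2Q).
1 − 2P − Q = 0.635567, giving −½ ln(0.635567) = 0.226619.
1 − 2Q = 0.83833, giving −¼ ln(0.83833) = 0.044086.
d = 0.226619 + 0.044086 = 0.270705.

0.271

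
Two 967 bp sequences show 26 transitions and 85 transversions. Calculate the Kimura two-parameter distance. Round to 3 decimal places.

0.125

P = 26/967 ≈ 0.026887 and Q = 85/967 ≈ 0.087901.
Under the Kimura two-parameter model, d = −½ ln(1 − 2P − Q) − ¼ ln(1 − 2Q).
1 − 2P − Q = 0.858325, giving −½ ln(0.858325) = 0.076386.
1 − 2Q = 0.824198, giving −¼ ln(0.824198) = 0.048336.
d = 0.076386 + 0.048336 = 0.124722.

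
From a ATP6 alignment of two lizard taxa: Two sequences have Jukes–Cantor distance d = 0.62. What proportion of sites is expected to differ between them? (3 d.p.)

0.422

p = (3/4)(1 − e^(−4d/3)) = 0.75 × (1 − e^(-0.826667)) = 0.75 × (1 − 0.437505) = 0.421871.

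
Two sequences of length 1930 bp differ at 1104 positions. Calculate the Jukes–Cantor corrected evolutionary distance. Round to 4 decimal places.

p = 1104/1930 ≈ 0.572021.
d = −(3/4) ln(1 − 4p/3) = −0.75 ln(1 − 0.762695) = −0.75 ln(0.237305)
  = −0.75 × (-1.438409) = 1.078807 substitutions/site.

1.0788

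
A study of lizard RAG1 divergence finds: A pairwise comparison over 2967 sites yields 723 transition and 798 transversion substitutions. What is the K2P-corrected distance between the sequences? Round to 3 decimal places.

P = 723/2967 ≈ 0.24368 and Q = 798/2967 ≈ 0.268959.
Under the Kimura two-parameter model, d = −½ ln(1 − 2P − Q) − ¼ ln(1 − 2Q).
1 − 2P − Q = 0.243681, giving −½ ln(0.243681) = 0.705948.
1 − 2Q = 0.462082, giving −¼ ln(0.462082) = 0.193003.
d = 0.705948 + 0.193003 = 0.898951.

0.899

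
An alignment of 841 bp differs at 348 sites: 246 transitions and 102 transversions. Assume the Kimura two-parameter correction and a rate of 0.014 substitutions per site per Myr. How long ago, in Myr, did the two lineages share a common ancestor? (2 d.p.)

24.36

P = 246/841 ≈ 0.292509 and Q = 102/841 ≈ 0.121284.
Under the Kimura two-parameter model, d = −½ ln(1 − 2P − Q) − ¼ ln(1 − 2Q).
1 − 2P − Q = 0.293698, giving −½ ln(0.293698) = 0.612602.
1 − 2Q = 0.757432, giving −¼ ln(0.757432) = 0.069455.
d = 0.612602 + 0.069455 = 0.682057.
Under a molecular clock d = 2μt, so t = d/(2μ) = 0.682057 / (2 × 0.014) = 24.36 Myr.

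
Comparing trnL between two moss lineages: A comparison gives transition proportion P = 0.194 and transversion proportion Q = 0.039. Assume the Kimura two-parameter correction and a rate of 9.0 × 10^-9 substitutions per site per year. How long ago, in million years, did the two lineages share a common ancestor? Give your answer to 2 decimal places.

Under the Kimura two-parameter model, d = −½ ln(1 − 2P − Q) − ¼ ln(1 − 2Q).
1 − 2P − Q = 0.573, giving −½ ln(0.573) = 0.278435.
1 − 2Q = 0.922, giving −¼ ln(0.922) = 0.020303.
d = 0.278435 + 0.020303 = 0.298738.
Under a molecular clock d = 2μt, so t = d/(2μ) = 0.298738 / (2 × 9.0 × 10^-9) = 16.60 million years.

16.60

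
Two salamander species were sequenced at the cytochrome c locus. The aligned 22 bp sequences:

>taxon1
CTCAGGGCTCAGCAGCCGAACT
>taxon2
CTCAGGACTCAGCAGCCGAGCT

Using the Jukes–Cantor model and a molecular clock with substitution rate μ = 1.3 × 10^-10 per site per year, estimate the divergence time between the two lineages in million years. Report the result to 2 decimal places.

372.73

The sequences differ at 2 of 22 sites (7, 20), so p = 2/22 ≈ 0.090909.
d = −(3/4) ln(1 − 4p/3) = −0.75 ln(1 − 0.121212) = −0.75 ln(0.878788)
  = −0.75 × (-0.129212) = 0.096909 substitutions/site.
Under a molecular clock d = 2μt, so t = d/(2μ) = 0.096909 / (2 × 1.3 × 10^-10) = 372.73 million years.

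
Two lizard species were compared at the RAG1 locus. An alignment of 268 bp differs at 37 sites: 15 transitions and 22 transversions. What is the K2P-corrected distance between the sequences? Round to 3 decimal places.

P = 15/268 ≈ 0.05597 and Q = 22/268 ≈ 0.08209.
Under the Kimura two-parameter model, d = −½ ln(1 − 2P − Q) − ¼ ln(1 − 2Q).
1 − 2P − Q = 0.80597, giving −½ ln(0.80597) = 0.107854.
1 − 2Q = 0.83582, giving −¼ ln(0.83582) = 0.044836.
d = 0.107854 + 0.044836 = 0.152690.

0.153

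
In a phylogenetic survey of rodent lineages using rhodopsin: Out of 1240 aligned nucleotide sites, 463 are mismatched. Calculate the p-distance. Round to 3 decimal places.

p = 463/1240 = 0.373387… ≈ 0.373 (to 3 d.p.).

0.373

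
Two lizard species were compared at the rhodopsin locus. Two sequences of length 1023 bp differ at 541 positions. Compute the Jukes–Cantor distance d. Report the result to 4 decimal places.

0.9159

p = 541/1023 ≈ 0.528837.
d = −(3/4) ln(1 − 4p/3) = −0.75 ln(1 − 0.705116) = −0.75 ln(0.294884)
  = −0.75 × (-1.221173) = 0.915880 substitutions/site.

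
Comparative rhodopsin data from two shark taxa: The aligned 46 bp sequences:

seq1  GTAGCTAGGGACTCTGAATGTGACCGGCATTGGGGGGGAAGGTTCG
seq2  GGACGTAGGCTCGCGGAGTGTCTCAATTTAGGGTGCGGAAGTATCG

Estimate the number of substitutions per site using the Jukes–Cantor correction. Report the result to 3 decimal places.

0.704

The sequences differ at 21 of 46 sites, so p = 21/46 ≈ 0.456522.
d = −(3/4) ln(1 − 4p/3) = −0.75 ln(1 − 0.608696) = −0.75 ln(0.391304)
  = −0.75 × (-0.938271) = 0.703703 substitutions/site.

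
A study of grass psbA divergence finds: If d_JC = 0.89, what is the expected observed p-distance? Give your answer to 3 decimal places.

p = (3/4)(1 − e^(−4d/3)) = 0.75 × (1 − e^(-1.186667)) = 0.75 × (1 − 0.305237) = 0.521072.

0.521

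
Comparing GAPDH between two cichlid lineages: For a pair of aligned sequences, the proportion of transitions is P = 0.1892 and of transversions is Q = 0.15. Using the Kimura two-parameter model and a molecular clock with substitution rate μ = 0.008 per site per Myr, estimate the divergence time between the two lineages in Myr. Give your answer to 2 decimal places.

Under the Kimura two-parameter model, d = −½ ln(1 − 2P − Q) − ¼ ln(1 − 2Q).
1 − 2P − Q = 0.4716, giving −½ ln(0.4716) = 0.375812.
1 − 2Q = 0.7, giving −¼ ln(0.7) = 0.089169.
d = 0.375812 + 0.089169 = 0.464981.
Under a molecular clock d = 2μt, so t = d/(2μ) = 0.464981 / (2 × 0.008) = 29.06 Myr.

29.06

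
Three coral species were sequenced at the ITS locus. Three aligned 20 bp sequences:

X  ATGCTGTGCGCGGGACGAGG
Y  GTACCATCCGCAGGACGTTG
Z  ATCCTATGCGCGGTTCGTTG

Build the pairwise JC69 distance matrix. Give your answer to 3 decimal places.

X–Y: 8/20 sites differ → p = 0.4, d = −0.75 ln(1 − 0.533333) = 0.571605 ≈ 0.572.
X–Z: 6/20 sites differ → p = 0.3, d = −0.75 ln(1 − 0.4) = 0.383119 ≈ 0.383.
Y–Z: 7/20 sites differ → p = 0.35, d = −0.75 ln(1 − 0.466667) = 0.471457 ≈ 0.471.

d(X,Y) = 0.572, d(X,Z) = 0.383, d(Y,Z) = 0.471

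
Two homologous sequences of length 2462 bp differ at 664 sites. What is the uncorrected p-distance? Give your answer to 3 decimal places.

p = 664/2462 = 0.269699… ≈ 0.270 (to 3 d.p.).

0.270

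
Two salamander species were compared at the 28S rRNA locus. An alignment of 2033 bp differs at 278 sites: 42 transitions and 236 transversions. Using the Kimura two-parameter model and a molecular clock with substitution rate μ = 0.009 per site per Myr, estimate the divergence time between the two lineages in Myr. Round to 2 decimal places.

P = 42/2033 ≈ 0.020659 and Q = 236/2033 ≈ 0.116085.
Under the Kimura two-parameter model, d = −½ ln(1 − 2P − Q) − ¼ ln(1 − 2Q).
1 − 2P − Q = 0.842597, giving −½ ln(0.842597) = 0.085633.
1 − 2Q = 0.76783, giving −¼ ln(0.76783) = 0.066047.
d = 0.085633 + 0.066047 = 0.151680.
Under a molecular clock d = 2μt, so t = d/(2μ) = 0.151680 / (2 × 0.009) = 8.43 Myr.

8.43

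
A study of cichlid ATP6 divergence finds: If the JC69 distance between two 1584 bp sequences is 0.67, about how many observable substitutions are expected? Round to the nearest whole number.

Invert JC69: p = (3/4)(1 − e^(−4d/3)) = 0.75 × (1 − e^(-0.893333)) = 0.75 × (1 − 0.409289) = 0.443033.
Expected differing sites = pL ≈ 0.443033 × 1584 = 701.764272 ≈ 702.

702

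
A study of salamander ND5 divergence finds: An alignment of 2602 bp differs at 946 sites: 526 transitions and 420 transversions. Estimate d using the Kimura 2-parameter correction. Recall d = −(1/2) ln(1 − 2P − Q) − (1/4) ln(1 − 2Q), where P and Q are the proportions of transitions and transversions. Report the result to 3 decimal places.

P = 526/2602 ≈ 0.202152 and Q = 420/2602 ≈ 0.161414.
Under the Kimura two-parameter model, d = −½ ln(1 − 2P − Q) − ¼ ln(1 − 2Q).
1 − 2P − Q = 0.434282, giving −½ ln(0.434282) = 0.417031.
1 − 2Q = 0.677172, giving −¼ ln(0.677172) = 0.097457.
d = 0.417031 + 0.097457 = 0.514488.

0.514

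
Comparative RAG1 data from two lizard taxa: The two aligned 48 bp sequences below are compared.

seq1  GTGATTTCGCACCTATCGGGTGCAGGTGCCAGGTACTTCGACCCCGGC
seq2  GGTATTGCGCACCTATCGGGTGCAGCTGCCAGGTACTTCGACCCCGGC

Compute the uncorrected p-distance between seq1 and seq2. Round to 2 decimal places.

0.08

The sequences differ at 4 of 48 positions (sites 2, 3, 7, 26).
p = 4/48 = 0.083333… ≈ 0.08 (to 2 d.p.).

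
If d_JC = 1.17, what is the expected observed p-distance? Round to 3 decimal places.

p = (3/4)(1 − e^(−4d/3)) = 0.75 × (1 − e^(-1.56)) = 0.75 × (1 − 0.210136) = 0.592398.

0.592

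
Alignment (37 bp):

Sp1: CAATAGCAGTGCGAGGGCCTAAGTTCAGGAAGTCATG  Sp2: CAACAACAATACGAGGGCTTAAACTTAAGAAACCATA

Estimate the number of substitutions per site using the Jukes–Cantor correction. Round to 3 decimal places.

0.425

The sequences differ at 12 of 37 sites, so p = 12/37 ≈ 0.324324.
d = −(3/4) ln(1 − 4p/3) = −0.75 ln(1 − 0.432432) = −0.75 ln(0.567568)
  = −0.75 × (-0.566395) = 0.424796 substitutions/site.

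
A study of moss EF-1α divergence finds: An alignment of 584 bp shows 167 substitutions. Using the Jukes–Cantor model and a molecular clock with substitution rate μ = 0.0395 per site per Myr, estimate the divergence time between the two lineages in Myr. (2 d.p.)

4.56

p = 167/584 ≈ 0.285959.
d = −(3/4) ln(1 − 4p/3) = −0.75 ln(1 − 0.381279) = −0.75 ln(0.618721)
  = −0.75 × (-0.480101) = 0.360076 substitutions/site.
Under a molecular clock d = 2μt, so t = d/(2μ) = 0.360076 / (2 × 0.0395) = 4.56 Myr.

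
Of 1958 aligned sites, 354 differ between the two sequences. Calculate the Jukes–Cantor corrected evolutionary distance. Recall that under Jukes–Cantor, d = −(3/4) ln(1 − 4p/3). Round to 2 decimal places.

0.21

p = 354/1958 ≈ 0.180797.
d = −(3/4) ln(1 − 4p/3) = −0.75 ln(1 − 0.241063) = −0.75 ln(0.758937)
  = −0.75 × (-0.275837) = 0.206878 substitutions/site.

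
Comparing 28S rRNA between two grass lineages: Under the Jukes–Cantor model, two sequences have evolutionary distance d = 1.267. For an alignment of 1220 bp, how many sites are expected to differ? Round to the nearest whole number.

Invert JC69: p = (3/4)(1 − e^(−4d/3)) = 0.75 × (1 − e^(-1.689333)) = 0.75 × (1 − 0.184643) = 0.611518.
Expected differing sites = pL ≈ 0.611518 × 1220 = 746.05196 ≈ 746.

746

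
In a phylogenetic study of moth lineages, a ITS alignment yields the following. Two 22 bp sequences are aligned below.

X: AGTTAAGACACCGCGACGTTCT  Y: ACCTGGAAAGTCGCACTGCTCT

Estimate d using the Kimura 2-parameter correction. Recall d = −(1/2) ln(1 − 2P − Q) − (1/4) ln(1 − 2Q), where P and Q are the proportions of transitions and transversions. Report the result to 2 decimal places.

1.63

Of 22 sites, 9 differences are transitions and 3 are transversions, so P = 9/22 ≈ 0.409091 and Q = 3/22 ≈ 0.136364.
Under the Kimura two-parameter model, d = −½ ln(1 − 2P − Q) − ¼ ln(1 − 2Q).
1 − 2P − Q = 0.045454, giving −½ ln(0.045454) = 1.545527.
1 − 2Q = 0.727272, giving −¼ ln(0.727272) = 0.079614.
d = 1.545527 + 0.079614 = 1.625141.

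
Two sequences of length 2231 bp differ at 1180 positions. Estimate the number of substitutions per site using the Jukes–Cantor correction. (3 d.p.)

p = 1180/2231 ≈ 0.528911.
d = −(3/4) ln(1 − 4p/3) = −0.75 ln(1 − 0.705215) = −0.75 ln(0.294785)
  = −0.75 × (-1.221509) = 0.916132 substitutions/site.

0.916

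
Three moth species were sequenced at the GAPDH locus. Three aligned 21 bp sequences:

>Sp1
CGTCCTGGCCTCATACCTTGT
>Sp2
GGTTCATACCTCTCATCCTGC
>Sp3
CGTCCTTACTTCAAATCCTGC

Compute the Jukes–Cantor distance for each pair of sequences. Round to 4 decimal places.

d(Sp1,Sp2) = 0.7557, d(Sp1,Sp3) = 0.4408, d(Sp2,Sp3) = 0.3597

Sp1–Sp2: 10/21 sites differ → p ≈ 0.47619, d = −0.75 ln(1 − 0.63492) = 0.755729 ≈ 0.7557.
Sp1–Sp3: 7/21 sites differ → p ≈ 0.333333, d = −0.75 ln(1 − 0.444444) = 0.440839 ≈ 0.4408.
Sp2–Sp3: 6/21 sites differ → p ≈ 0.285714, d = −0.75 ln(1 − 0.380952) = 0.359679 ≈ 0.3597.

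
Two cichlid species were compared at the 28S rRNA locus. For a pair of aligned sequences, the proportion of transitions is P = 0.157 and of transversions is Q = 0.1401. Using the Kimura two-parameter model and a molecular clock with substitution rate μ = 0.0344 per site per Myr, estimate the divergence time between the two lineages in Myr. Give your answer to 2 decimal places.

5.59

Under the Kimura two-parameter model, d = −½ ln(1 − 2P − Q) − ¼ ln(1 − 2Q).
1 − 2P − Q = 0.5459, giving −½ ln(0.5459) = 0.302660.
1 − 2Q = 0.7198, giving −¼ ln(0.7198) = 0.082195.
d = 0.302660 + 0.082195 = 0.384855.
Under a molecular clock d = 2μt, so t = d/(2μ) = 0.384855 / (2 × 0.0344) = 5.59 Myr.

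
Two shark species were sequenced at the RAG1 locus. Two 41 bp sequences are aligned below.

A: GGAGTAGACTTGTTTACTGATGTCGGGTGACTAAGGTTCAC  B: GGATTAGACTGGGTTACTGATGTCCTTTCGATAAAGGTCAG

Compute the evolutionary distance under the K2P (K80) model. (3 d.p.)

Of 41 sites, 2 differences are transitions and 10 are transversions, so P = 2/41 ≈ 0.04878 and Q = 10/41 ≈ 0.243902.
Under the Kimura two-parameter model, d = −½ ln(1 − 2P − Q) − ¼ ln(1 − 2Q).
1 − 2P − Q = 0.658538, giving −½ ln(0.658538) = 0.208867.
1 − 2Q = 0.512196, giving −¼ ln(0.512196) = 0.167262.
d = 0.208867 + 0.167262 = 0.376129.

0.376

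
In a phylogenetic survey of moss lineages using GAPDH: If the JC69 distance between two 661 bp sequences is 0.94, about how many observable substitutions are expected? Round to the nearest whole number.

Invert JC69: p = (3/4)(1 − e^(−4d/3)) = 0.75 × (1 − e^(-1.253333)) = 0.75 × (1 − 0.285551) = 0.535837.
Expected differing sites = pL ≈ 0.535837 × 661 = 354.188257 ≈ 354.

354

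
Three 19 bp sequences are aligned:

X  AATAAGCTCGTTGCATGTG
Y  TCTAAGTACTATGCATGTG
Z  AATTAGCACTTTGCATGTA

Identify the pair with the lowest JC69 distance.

X–Y: 6/19 differ, p = 0.316, d = 0.410.
X–Z: 4/19 differ, p = 0.211, d = 0.247.
Y–Z: 6/19 differ, p = 0.316, d = 0.410.
The smallest distance is between X and Z.

X and Z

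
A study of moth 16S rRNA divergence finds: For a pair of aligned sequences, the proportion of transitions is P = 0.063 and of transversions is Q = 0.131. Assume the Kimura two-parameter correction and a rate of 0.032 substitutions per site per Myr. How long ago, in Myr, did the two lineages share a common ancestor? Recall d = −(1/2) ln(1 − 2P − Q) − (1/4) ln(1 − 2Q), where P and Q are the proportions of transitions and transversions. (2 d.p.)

3.51

Under the Kimura two-parameter model, d = −½ ln(1 − 2P − Q) − ¼ ln(1 − 2Q).
1 − 2P − Q = 0.743, giving −½ ln(0.743) = 0.148530.
1 − 2Q = 0.738, giving −¼ ln(0.738) = 0.075953.
d = 0.148530 + 0.075953 = 0.224483.
Under a molecular clock d = 2μt, so t = d/(2μ) = 0.224483 / (2 × 0.032) = 3.51 Myr.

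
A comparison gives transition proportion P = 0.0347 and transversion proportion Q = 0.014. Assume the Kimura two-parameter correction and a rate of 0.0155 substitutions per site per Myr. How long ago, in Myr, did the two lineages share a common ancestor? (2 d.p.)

Under the Kimura two-parameter model, d = −½ ln(1 − 2P − Q) − ¼ ln(1 − 2Q).
1 − 2P − Q = 0.9166, giving −½ ln(0.9166) = 0.043542.
1 − 2Q = 0.972, giving −¼ ln(0.972) = 0.007100.
d = 0.043542 + 0.007100 = 0.050642.
Under a molecular clock d = 2μt, so t = d/(2μ) = 0.050642 / (2 × 0.0155) = 1.63 Myr.

1.63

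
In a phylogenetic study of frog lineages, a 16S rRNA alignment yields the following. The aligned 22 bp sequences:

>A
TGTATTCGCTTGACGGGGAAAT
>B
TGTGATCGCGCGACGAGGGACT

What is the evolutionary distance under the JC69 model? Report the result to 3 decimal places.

0.414

The sequences differ at 7 of 22 sites (4, 5, 10, 11, 16, 19, 21), so p = 7/22 ≈ 0.318182.
d = −(3/4) ln(1 − 4p/3) = −0.75 ln(1 − 0.424243) = −0.75 ln(0.575757)
  = −0.75 × (-0.552070) = 0.414053 substitutions/site.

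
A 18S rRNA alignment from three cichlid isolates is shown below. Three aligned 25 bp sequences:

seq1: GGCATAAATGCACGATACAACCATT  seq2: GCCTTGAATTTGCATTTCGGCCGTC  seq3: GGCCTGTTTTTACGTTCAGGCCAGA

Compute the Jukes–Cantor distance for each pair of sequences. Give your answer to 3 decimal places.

seq1–seq2: 13/25 sites differ → p = 0.52, d = −0.75 ln(1 − 0.693333) = 0.886495 ≈ 0.886.
seq1–seq3: 13/25 sites differ → p = 0.52, d = −0.75 ln(1 − 0.693333) = 0.886495 ≈ 0.886.
seq2–seq3: 11/25 sites differ → p = 0.44, d = −0.75 ln(1 − 0.586667) = 0.662626 ≈ 0.663.

d(seq1,seq2) = 0.886, d(seq1,seq3) = 0.886, d(seq2,seq3) = 0.663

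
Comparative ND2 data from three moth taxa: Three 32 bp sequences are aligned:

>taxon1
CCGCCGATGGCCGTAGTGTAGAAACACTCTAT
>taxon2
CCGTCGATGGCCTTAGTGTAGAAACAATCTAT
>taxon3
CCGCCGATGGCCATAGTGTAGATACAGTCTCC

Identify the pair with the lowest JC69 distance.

taxon1–taxon2: 3/32 differ, p = 0.094, d = 0.100.
taxon1–taxon3: 5/32 differ, p = 0.156, d = 0.175.
taxon2–taxon3: 6/32 differ, p = 0.188, d = 0.216.
The smallest distance is between taxon1 and taxon2.

taxon1 and taxon2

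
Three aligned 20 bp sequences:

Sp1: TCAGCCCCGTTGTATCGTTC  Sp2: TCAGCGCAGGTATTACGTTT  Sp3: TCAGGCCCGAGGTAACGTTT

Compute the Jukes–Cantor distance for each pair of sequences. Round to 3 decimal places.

Sp1–Sp2: 7/20 sites differ → p = 0.35, d = −0.75 ln(1 − 0.466667) = 0.471457 ≈ 0.471.
Sp1–Sp3: 5/20 sites differ → p = 0.25, d = −0.75 ln(1 − 0.333333) = 0.304098 ≈ 0.304.
Sp2–Sp3: 7/20 sites differ → p = 0.35, d = −0.75 ln(1 − 0.466667) = 0.471457 ≈ 0.471.

d(Sp1,Sp2) = 0.471, d(Sp1,Sp3) = 0.304, d(Sp2,Sp3) = 0.471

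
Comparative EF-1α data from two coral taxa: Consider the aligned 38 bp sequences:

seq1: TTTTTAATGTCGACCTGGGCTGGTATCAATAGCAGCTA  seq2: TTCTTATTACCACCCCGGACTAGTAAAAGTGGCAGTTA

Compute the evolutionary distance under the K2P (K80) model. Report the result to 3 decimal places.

0.558

Of 38 sites, 10 differences are transitions and 4 are transversions, so P = 10/38 ≈ 0.263158 and Q = 4/38 ≈ 0.105263.
Under the Kimura two-parameter model, d = −½ ln(1 − 2P − Q) − ¼ ln(1 − 2Q).
1 − 2P − Q = 0.368421, giving −½ ln(0.368421) = 0.499264.
1 − 2Q = 0.789474, giving −¼ ln(0.789474) = 0.059097.
d = 0.499264 + 0.059097 = 0.558361.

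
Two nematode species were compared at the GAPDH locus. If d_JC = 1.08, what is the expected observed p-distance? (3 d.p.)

p = (3/4)(1 − e^(−4d/3)) = 0.75 × (1 − e^(-1.44)) = 0.75 × (1 − 0.236928) = 0.572304.

0.572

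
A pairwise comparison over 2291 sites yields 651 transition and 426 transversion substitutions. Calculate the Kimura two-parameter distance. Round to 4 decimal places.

0.8180

P = 651/2291 ≈ 0.284155 and Q = 426/2291 ≈ 0.185945.
Under the Kimura two-parameter model, d = −½ ln(1 − 2P − Q) − ¼ ln(1 − 2Q).
1 − 2P − Q = 0.245745, giving −½ ln(0.245745) = 0.701730.
1 − 2Q = 0.62811, giving −¼ ln(0.62811) = 0.116260.
d = 0.701730 + 0.116260 = 0.817990.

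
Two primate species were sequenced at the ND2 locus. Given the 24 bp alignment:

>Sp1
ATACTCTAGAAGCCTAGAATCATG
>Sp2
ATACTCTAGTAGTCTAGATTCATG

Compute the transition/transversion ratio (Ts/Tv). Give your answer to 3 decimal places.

0.500

Transitions are A↔G and C↔T; transversions are all other mismatches.
Transitions: 1. Transversions: 2.
R = 1/2 = 0.500.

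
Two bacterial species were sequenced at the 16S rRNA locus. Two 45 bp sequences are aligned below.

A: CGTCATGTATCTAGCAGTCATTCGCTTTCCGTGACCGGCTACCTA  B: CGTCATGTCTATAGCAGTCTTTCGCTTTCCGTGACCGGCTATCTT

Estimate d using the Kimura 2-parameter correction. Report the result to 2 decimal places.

Of 45 sites, 1 differences are transitions and 4 are transversions, so P = 1/45 ≈ 0.022222 and Q = 4/45 ≈ 0.088889.
Under the Kimura two-parameter model, d = −½ ln(1 − 2P − Q) − ¼ ln(1 − 2Q).
1 − 2P − Q = 0.866667, giving −½ ln(0.866667) = 0.071550.
1 − 2Q = 0.822222, giving −¼ ln(0.822222) = 0.048936.
d = 0.071550 + 0.048936 = 0.120486.

0.12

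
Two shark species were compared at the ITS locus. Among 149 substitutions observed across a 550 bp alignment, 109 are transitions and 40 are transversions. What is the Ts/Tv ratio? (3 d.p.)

2.725

R = 109/40 = 2.725.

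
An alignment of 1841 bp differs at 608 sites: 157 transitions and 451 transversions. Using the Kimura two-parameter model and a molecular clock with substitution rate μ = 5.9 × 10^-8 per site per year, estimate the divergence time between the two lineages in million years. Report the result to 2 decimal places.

P = 157/1841 ≈ 0.08528 and Q = 451/1841 ≈ 0.244976.
Under the Kimura two-parameter model, d = −½ ln(1 − 2P − Q) − ¼ ln(1 − 2Q).
1 − 2P − Q = 0.584464, giving −½ ln(0.584464) = 0.268530.
1 − 2Q = 0.510048, giving −¼ ln(0.510048) = 0.168313.
d = 0.268530 + 0.168313 = 0.436843.
Under a molecular clock d = 2μt, so t = d/(2μ) = 0.436843 / (2 × 5.9 × 10^-8) = 3.70 million years.

3.70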